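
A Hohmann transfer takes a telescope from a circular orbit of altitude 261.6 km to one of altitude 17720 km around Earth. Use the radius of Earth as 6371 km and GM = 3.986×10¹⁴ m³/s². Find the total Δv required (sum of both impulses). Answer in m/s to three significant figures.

r₁ = 6371 + 261.6 = 6632.6 km = 6.6326×10⁶ m.
r₂ = 6371 + 17720 = 24091 km = 2.4091×10⁷ m.
Transfer ellipse a_t = (r₁ + r₂)/2 = 1.536×10⁷ m.
At r₁: circular v_c1 = √(μ/r₁) = 7752 m/s; transfer-perigee v_p = √[μ(2/r₁ − 1/a_t)] = 9708 m/s.
Δv₁ = v_p − v_c1 = 1956 m/s.
At r₂: circular v_c2 = √(μ/r₂) = 4068 m/s; transfer-apogee v_a = √[μ(2/r₂ − 1/a_t)] = 2673 m/s.
Δv₂ = v_c2 − v_a = 1395 m/s.
Total Δv = Δv₁ + Δv₂ = 3351 m/s.

Δv_total ≈ 3350 m/s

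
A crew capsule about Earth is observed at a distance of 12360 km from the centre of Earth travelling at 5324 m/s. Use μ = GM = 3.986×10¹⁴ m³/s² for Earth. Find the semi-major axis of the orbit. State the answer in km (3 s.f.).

r = 1.236×10⁷ m.
Specific orbital energy ε = v²/2 − μ/r = (5324)²/2 − 3.986×10¹⁴/1.236×10⁷ = -1.808×10⁷ J/kg.
Since ε = −μ/(2a), a = −μ/(2ε) = 1.103×10⁷ m = 11025 km.

a ≈ 11000 km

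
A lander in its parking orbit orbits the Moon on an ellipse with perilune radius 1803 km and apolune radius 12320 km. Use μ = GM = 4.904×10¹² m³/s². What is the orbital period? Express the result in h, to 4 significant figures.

Semi-major axis a = (r_p + r_a)/2 = (1803.0 + 12320)/2 = 7061.5 km = 7.062×10⁶ m.
By Kepler's third law T = 2π√(a³/μ) = 2π × 8.474×10³ = 5.324×10⁴ s.
= 14.79 h.

T ≈ 14.79 h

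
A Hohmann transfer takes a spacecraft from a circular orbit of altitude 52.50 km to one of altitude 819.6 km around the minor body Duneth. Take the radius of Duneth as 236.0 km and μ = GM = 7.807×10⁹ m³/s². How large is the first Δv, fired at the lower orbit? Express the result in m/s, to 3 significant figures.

r₁ = 236.0 + 52.50 = 288.50 km = 2.8850×10⁵ m.
r₂ = 236.0 + 819.6 = 1055.6 km = 1.0556×10⁶ m.
Transfer ellipse a_t = (r₁ + r₂)/2 = 6.720×10⁵ m.
At r₁: circular v_c1 = √(μ/r₁) = 164.5 m/s; transfer-periapsis v_p = √[μ(2/r₁ − 1/a_t)] = 206.2 m/s.
Δv₁ = v_p − v_c1 = 41.67 m/s.

Δv ≈ 41.7 m/s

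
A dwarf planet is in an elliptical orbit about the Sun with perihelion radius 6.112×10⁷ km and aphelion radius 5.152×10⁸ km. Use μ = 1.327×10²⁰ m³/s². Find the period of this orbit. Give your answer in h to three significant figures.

Semi-major axis a = (r_p + r_a)/2 = (6.1120×10⁷ + 5.1520×10⁸)/2 = 2.8816×10⁸ km = 2.882×10¹¹ m.
By Kepler's third law T = 2π√(a³/μ) = 2π × 1.343×10⁷ = 8.437×10⁷ s.
= 23440 h.

T ≈ 23400 h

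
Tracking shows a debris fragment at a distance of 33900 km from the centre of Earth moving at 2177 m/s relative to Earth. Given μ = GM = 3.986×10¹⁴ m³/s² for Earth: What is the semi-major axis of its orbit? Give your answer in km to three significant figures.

a ≈ 21200 km

r = 3.390×10⁷ m.
Specific orbital energy ε = v²/2 − μ/r = (2177)²/2 − 3.986×10¹⁴/3.390×10⁷ = -9.388×10⁶ J/kg.
Since ε = −μ/(2a), a = −μ/(2ε) = 2.123×10⁷ m = 21228 km.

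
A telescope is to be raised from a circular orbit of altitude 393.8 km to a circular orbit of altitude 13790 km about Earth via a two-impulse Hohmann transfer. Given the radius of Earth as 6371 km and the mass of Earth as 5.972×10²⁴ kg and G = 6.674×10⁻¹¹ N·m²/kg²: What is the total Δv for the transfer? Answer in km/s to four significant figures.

μ = GM = 6.674×10⁻¹¹ × 5.972×10²⁴ = 3.986×10¹⁴ m³/s².
r₁ = 6371 + 393.8 = 6764.8 km = 6.7648×10⁶ m.
r₂ = 6371 + 13790 = 20161 km = 2.0161×10⁷ m.
Transfer ellipse a_t = (r₁ + r₂)/2 = 1.346×10⁷ m.
At r₁: circular v_c1 = √(μ/r₁) = 7676 m/s; transfer-perigee v_p = √[μ(2/r₁ − 1/a_t)] = 9393 m/s.
Δv₁ = v_p − v_c1 = 1717 m/s.
At r₂: circular v_c2 = √(μ/r₂) = 4446 m/s; transfer-apogee v_a = √[μ(2/r₂ − 1/a_t)] = 3152 m/s.
Δv₂ = v_c2 − v_a = 1295 m/s.
Total Δv = Δv₁ + Δv₂ = 3012 m/s = 3.012 km/s.

Δv_total ≈ 3.012 km/s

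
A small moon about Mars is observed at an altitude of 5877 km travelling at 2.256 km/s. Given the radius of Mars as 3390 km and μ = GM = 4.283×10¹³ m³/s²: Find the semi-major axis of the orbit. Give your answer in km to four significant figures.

r = 3390 + 5877 = 9267.0 km = 9.267×10⁶ m.
Vis-viva rearranged: 1/a = 2/r − v²/μ = 2.158×10⁻⁷ − 1.188×10⁻⁷ = 9.699×10⁻⁸ m⁻¹.
a = 1.031×10⁷ m = 10311 km.

a ≈ 10310 km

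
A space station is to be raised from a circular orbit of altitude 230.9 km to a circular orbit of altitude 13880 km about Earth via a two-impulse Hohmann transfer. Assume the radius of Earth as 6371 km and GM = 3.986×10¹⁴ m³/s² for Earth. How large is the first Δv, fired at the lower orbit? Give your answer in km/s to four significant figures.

Δv ≈ 1.773 km/s

r₁ = 6371 + 230.9 = 6601.9 km = 6.6019×10⁶ m.
r₂ = 6371 + 13880 = 20251 km = 2.0251×10⁷ m.
Transfer ellipse a_t = (r₁ + r₂)/2 = 1.343×10⁷ m.
At r₁: circular v_c1 = √(μ/r₁) = 7770 m/s; transfer-perigee v_p = √[μ(2/r₁ − 1/a_t)] = 9543 m/s.
Δv₁ = v_p − v_c1 = 1773 m/s.
= 1.773 km/s.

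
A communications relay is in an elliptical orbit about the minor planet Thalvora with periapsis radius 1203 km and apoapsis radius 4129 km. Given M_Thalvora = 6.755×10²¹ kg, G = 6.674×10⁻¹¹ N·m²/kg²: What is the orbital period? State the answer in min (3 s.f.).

T ≈ 679 min

μ = GM = 6.674×10⁻¹¹ × 6.755×10²¹ = 4.508×10¹¹ m³/s².
Semi-major axis a = (r_p + r_a)/2 = (1203.0 + 4129.0)/2 = 2666.0 km = 2.666×10⁶ m.
By Kepler's third law T = 2π√(a³/μ) = 2π × 6.483×10³ = 4.073×10⁴ s.
= 678.9 min.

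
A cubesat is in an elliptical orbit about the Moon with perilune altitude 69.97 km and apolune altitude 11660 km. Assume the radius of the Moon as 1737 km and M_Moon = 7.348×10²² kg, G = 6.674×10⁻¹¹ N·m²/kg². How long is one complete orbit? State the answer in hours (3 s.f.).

μ = GM = 6.674×10⁻¹¹ × 7.348×10²² = 4.904×10¹² m³/s².
r_p = 1737 + 69.97 = 1807.0 km = 1.8070×10⁶ m.
r_a = 1737 + 11660 = 13397 km = 1.3397×10⁷ m.
Semi-major axis a = (r_p + r_a)/2 = (1807.0 + 13397)/2 = 7602.0 km = 7.602×10⁶ m.
By Kepler's third law T = 2π√(a³/μ) = 2π × 9.465×10³ = 5.947×10⁴ s.
= 16.52 hours.

T ≈ 16.5 hours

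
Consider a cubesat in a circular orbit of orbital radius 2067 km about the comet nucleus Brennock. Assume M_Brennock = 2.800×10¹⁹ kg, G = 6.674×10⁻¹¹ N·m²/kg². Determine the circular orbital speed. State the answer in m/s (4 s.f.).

v ≈ 30.07 m/s

μ = GM = 6.674×10⁻¹¹ × 2.800×10¹⁹ = 1.869×10⁹ m³/s².
r = 2067 km = 2.067×10⁶ m.
For a circular orbit v = √(μ/r) = √(1.869×10⁹ / 2.067×10⁶) = √(9.041×10²) = 30.07 m/s.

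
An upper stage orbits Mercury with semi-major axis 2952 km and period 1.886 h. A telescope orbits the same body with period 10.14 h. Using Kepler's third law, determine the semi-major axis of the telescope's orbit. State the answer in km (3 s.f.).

a₂ ≈ 9060 km

Kepler's third law: a³ ∝ T², so a₂ = a₁ (T₂/T₁)^(2/3).
T₂/T₁ = 5.376, (T₂/T₁)^(2/3) = 3.069.
a₂ = 2952 × 3.069 = 9060 km.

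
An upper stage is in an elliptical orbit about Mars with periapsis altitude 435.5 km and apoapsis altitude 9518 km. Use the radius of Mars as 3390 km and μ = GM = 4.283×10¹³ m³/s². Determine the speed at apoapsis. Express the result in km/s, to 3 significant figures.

r_p = 3390 + 435.5 = 3825.5 km = 3.8255×10⁶ m.
r_a = 3390 + 9518 = 12908 km = 1.2908×10⁷ m.
Semi-major axis a = (r_p + r_a)/2 = 8366.8 km = 8.367×10⁶ m.
Vis-viva: v² = μ(2/r − 1/a) = 4.283×10¹³ × (1.549×10⁻⁷ − 1.195×10⁻⁷) = 1.517×10⁶ m²/s².
v = 1232 m/s = 1.232 km/s.

v ≈ 1.23 km/s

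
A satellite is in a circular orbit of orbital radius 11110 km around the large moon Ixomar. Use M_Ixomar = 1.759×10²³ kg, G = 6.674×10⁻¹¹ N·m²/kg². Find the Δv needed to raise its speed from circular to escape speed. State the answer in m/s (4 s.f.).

μ = GM = 6.674×10⁻¹¹ × 1.759×10²³ = 1.174×10¹³ m³/s².
r = 11110 km = 1.111×10⁷ m.
Circular speed v_c = √(μ/r) = 1028 m/s.
Escape speed v_esc = √(2μ/r) = √2 × v_c = 1454 m/s.
Δv = v_esc − v_c = 425.8 m/s.

Δv ≈ 425.8 m/s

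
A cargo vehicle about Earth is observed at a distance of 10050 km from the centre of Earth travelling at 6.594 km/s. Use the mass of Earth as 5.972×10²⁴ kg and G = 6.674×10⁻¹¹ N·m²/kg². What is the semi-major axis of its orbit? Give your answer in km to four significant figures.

μ = GM = 6.674×10⁻¹¹ × 5.972×10²⁴ = 3.986×10¹⁴ m³/s².
r = 1.005×10⁷ m.
Specific orbital energy ε = v²/2 − μ/r = (6594)²/2 − 3.986×10¹⁴/1.005×10⁷ = -1.792×10⁷ J/kg.
Since ε = −μ/(2a), a = −μ/(2ε) = 1.112×10⁷ m = 11122 km.

a ≈ 11120 km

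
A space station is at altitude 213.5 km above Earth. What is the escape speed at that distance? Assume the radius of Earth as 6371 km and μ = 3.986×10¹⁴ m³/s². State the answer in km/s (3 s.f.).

r = 6371 + 213.5 = 6584.5 km = 6.5845×10⁶ m.
Escape speed v_esc = √(2μ/r) = √(2 × 3.986×10¹⁴ / 6.584×10⁶) = √(1.211×10⁸) = 11000 m/s.
= 11.00 km/s.

v_esc ≈ 11.0 km/s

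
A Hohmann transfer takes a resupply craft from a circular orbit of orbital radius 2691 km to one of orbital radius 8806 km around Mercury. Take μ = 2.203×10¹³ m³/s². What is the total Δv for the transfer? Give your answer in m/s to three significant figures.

r₁ = 2691 km = 2.691×10⁶ m.
r₂ = 8806 km = 8.806×10⁶ m.
Transfer ellipse a_t = (r₁ + r₂)/2 = 5.748×10⁶ m.
At r₁: circular v_c1 = √(μ/r₁) = 2861 m/s; transfer-periherm v_p = √[μ(2/r₁ − 1/a_t)] = 3541 m/s.
Δv₁ = v_p − v_c1 = 680.1 m/s.
At r₂: circular v_c2 = √(μ/r₂) = 1582 m/s; transfer-apoherm v_a = √[μ(2/r₂ − 1/a_t)] = 1082 m/s.
Δv₂ = v_c2 − v_a = 499.5 m/s.
Total Δv = Δv₁ + Δv₂ = 1180 m/s.

Δv_total ≈ 1180 m/s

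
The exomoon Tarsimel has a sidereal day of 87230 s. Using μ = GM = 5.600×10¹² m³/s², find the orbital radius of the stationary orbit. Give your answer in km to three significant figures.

r_sync ≈ 10300 km

A synchronous orbit has period T, so by Kepler's third law a = (μT²/4π²)^(1/3).
μT²/4π² = 5.600×10¹² × (8.723×10⁴)² / 39.48 = 1.079×10²¹ m³.
a = 1.026×10⁷ m = 10258 km.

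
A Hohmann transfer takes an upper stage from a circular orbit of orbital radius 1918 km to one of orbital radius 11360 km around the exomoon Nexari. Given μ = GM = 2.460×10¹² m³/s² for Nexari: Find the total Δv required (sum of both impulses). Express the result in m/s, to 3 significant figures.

r₁ = 1918 km = 1.918×10⁶ m.
r₂ = 11360 km = 1.136×10⁷ m.
Transfer ellipse a_t = (r₁ + r₂)/2 = 6.639×10⁶ m.
At r₁: circular v_c1 = √(μ/r₁) = 1133 m/s; transfer-periapsis v_p = √[μ(2/r₁ − 1/a_t)] = 1481 m/s.
Δv₁ = v_p − v_c1 = 348.9 m/s.
At r₂: circular v_c2 = √(μ/r₂) = 465.3 m/s; transfer-apoapsis v_a = √[μ(2/r₂ − 1/a_t)] = 250.1 m/s.
Δv₂ = v_c2 − v_a = 215.2 m/s.
Total Δv = Δv₁ + Δv₂ = 564.1 m/s.

Δv_total ≈ 564 m/s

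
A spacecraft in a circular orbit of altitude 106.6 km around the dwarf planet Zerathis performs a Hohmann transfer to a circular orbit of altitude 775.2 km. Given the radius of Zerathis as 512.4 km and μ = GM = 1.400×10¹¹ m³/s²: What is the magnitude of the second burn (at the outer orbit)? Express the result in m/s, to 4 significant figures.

Δv ≈ 64.03 m/s

r₁ = 512.4 + 106.6 = 619.00 km = 6.1900×10⁵ m.
r₂ = 512.4 + 775.2 = 1287.6 km = 1.2876×10⁶ m.
Transfer ellipse a_t = (r₁ + r₂)/2 = 9.533×10⁵ m.
At r₁: circular v_c1 = √(μ/r₁) = 475.6 m/s; transfer-periapsis v_p = √[μ(2/r₁ − 1/a_t)] = 552.7 m/s.
At r₂: circular v_c2 = √(μ/r₂) = 329.7 m/s; transfer-apoapsis v_a = √[μ(2/r₂ − 1/a_t)] = 265.7 m/s.
Δv₂ = v_c2 − v_a = 64.03 m/s.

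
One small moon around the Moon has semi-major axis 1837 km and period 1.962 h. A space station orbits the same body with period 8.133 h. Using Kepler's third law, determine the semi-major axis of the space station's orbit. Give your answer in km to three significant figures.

Kepler's third law: a³ ∝ T², so a₂ = a₁ (T₂/T₁)^(2/3).
T₂/T₁ = 4.145, (T₂/T₁)^(2/3) = 2.580.
a₂ = 1837 × 2.580 = 4740 km.

a₂ ≈ 4740 km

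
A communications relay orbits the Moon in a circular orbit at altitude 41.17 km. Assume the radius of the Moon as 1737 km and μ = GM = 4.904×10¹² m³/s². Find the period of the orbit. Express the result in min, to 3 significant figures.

r = 1737 + 41.17 = 1778.2 km = 1.7782×10⁶ m.
Kepler's third law: T = 2π√(r³/μ) = 2π√((1.778×10⁶)³ / 4.904×10¹²).
r³/μ = 1.146×10⁶ s², so T = 2π × 1.071×10³ = 6.728×10³ s.
Converting: 6.728×10³ s ÷ 60.00 = 112.1 min.

T ≈ 112 min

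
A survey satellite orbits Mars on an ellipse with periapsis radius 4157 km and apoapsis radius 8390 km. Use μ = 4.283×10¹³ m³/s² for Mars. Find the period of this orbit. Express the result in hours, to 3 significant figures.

Semi-major axis a = (r_p + r_a)/2 = (4157.0 + 8390.0)/2 = 6273.5 km = 6.274×10⁶ m.
By Kepler's third law T = 2π√(a³/μ) = 2π × 2.401×10³ = 1.509×10⁴ s.
= 4.191 hours.

T ≈ 4.19 hours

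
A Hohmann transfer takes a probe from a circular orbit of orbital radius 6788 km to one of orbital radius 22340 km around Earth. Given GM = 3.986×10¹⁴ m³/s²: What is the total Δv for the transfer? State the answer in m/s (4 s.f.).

Δv_total ≈ 3168 m/s

r₁ = 6788 km = 6.788×10⁶ m.
r₂ = 22340 km = 2.234×10⁷ m.
Transfer ellipse a_t = (r₁ + r₂)/2 = 1.456×10⁷ m.
At r₁: circular v_c1 = √(μ/r₁) = 7663 m/s; transfer-perigee v_p = √[μ(2/r₁ − 1/a_t)] = 9491 m/s.
Δv₁ = v_p − v_c1 = 1828 m/s.
At r₂: circular v_c2 = √(μ/r₂) = 4224 m/s; transfer-apogee v_a = √[μ(2/r₂ − 1/a_t)] = 2884 m/s.
Δv₂ = v_c2 − v_a = 1340 m/s.
Total Δv = Δv₁ + Δv₂ = 3168 m/s.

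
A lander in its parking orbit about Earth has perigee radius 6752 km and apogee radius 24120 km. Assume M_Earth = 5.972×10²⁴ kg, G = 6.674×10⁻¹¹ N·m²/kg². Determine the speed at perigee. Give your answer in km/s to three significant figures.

v ≈ 9.60 km/s

μ = GM = 6.674×10⁻¹¹ × 5.972×10²⁴ = 3.986×10¹⁴ m³/s².
Semi-major axis a = (r_p + r_a)/2 = 15436 km = 1.544×10⁷ m.
Vis-viva: v² = μ(2/r − 1/a) = 3.986×10¹⁴ × (2.962×10⁻⁷ − 6.478×10⁻⁸) = 9.224×10⁷ m²/s².
v = 9604 m/s = 9.604 km/s.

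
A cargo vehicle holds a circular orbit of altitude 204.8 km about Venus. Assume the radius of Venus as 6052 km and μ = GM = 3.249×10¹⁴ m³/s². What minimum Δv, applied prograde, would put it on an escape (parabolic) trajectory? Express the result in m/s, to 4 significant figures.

Δv ≈ 2985 m/s

r = 6052 + 204.8 = 6256.8 km = 6.2568×10⁶ m.
Circular speed v_c = √(μ/r) = 7206 m/s.
Escape speed v_esc = √(2μ/r) = √2 × v_c = 10190 m/s.
Δv = v_esc − v_c = 2985 m/s.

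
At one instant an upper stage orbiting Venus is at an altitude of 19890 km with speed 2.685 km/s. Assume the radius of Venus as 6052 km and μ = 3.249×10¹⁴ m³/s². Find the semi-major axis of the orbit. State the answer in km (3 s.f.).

r = 6052 + 19890 = 25942 km = 2.594×10⁷ m.
Vis-viva rearranged: 1/a = 2/r − v²/μ = 7.710×10⁻⁸ − 2.219×10⁻⁸ = 5.491×10⁻⁸ m⁻¹.
a = 1.821×10⁷ m = 18213 km.

a ≈ 18200 km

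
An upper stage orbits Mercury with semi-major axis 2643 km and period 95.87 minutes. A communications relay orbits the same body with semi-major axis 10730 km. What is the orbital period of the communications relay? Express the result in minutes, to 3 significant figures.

T₂ ≈ 784 minutes

Kepler's third law: T² ∝ a³, so T₂ = T₁ (a₂/a₁)^(3/2).
a₂/a₁ = 4.060, (a₂/a₁)^(3/2) = 8.180.
T₂ = 95.87 × 8.180 = 784.2 minutes.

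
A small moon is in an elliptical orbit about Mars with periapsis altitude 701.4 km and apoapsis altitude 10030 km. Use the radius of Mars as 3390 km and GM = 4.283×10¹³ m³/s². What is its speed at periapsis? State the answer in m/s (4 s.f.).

v ≈ 4006 m/s

r_p = 3390 + 701.4 = 4091.4 km = 4.0914×10⁶ m.
r_a = 3390 + 10030 = 13420 km = 1.3420×10⁷ m.
Semi-major axis a = (r_p + r_a)/2 = 8755.7 km = 8.756×10⁶ m.
Vis-viva: v² = μ(2/r − 1/a) = 4.283×10¹³ × (4.888×10⁻⁷ − 1.142×10⁻⁷) = 1.604×10⁷ m²/s².
v = 4006 m/s.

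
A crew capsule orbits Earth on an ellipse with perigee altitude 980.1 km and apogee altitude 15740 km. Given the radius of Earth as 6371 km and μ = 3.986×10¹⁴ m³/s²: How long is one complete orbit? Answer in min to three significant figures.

r_p = 6371 + 980.1 = 7351.1 km = 7.3511×10⁶ m.
r_a = 6371 + 15740 = 22111 km = 2.2111×10⁷ m.
Semi-major axis a = (r_p + r_a)/2 = (7351.1 + 22111)/2 = 14731 km = 1.473×10⁷ m.
By Kepler's third law T = 2π√(a³/μ) = 2π × 2.832×10³ = 1.779×10⁴ s.
= 296.6 min.

T ≈ 297 min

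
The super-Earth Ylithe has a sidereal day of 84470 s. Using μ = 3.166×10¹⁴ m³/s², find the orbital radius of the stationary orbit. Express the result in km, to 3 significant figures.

A synchronous orbit has period T, so by Kepler's third law a = (μT²/4π²)^(1/3).
μT²/4π² = 3.166×10¹⁴ × (8.447×10⁴)² / 39.48 = 5.722×10²² m³.
a = 3.853×10⁷ m = 38535 km.

r_sync ≈ 38500 km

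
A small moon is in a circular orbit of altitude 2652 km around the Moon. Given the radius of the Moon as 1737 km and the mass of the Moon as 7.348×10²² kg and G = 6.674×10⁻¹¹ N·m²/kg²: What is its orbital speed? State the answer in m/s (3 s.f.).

μ = GM = 6.674×10⁻¹¹ × 7.348×10²² = 4.904×10¹² m³/s².
r = 1737 + 2652 = 4389.0 km = 4.3890×10⁶ m.
For a circular orbit v = √(μ/r) = √(4.904×10¹² / 4.389×10⁶) = √(1.117×10⁶) = 1057 m/s.

v ≈ 1060 m/s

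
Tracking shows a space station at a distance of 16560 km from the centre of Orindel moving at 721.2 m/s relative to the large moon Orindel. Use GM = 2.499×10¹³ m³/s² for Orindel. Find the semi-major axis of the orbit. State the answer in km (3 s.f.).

a ≈ 10000 km

r = 1.656×10⁷ m.
Vis-viva rearranged: 1/a = 2/r − v²/μ = 1.208×10⁻⁷ − 2.081×10⁻⁸ = 9.996×10⁻⁸ m⁻¹.
a = 1.000×10⁷ m = 10004 km.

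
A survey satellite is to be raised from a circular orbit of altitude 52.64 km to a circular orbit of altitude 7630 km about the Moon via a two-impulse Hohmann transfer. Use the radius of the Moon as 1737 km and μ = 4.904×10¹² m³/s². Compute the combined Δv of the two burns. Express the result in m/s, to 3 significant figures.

r₁ = 1737 + 52.64 = 1789.6 km = 1.7896×10⁶ m.
r₂ = 1737 + 7630 = 9367.0 km = 9.3670×10⁶ m.
Transfer ellipse a_t = (r₁ + r₂)/2 = 5.578×10⁶ m.
At r₁: circular v_c1 = √(μ/r₁) = 1655 m/s; transfer-perilune v_p = √[μ(2/r₁ − 1/a_t)] = 2145 m/s.
Δv₁ = v_p − v_c1 = 489.7 m/s.
At r₂: circular v_c2 = √(μ/r₂) = 723.6 m/s; transfer-apolune v_a = √[μ(2/r₂ − 1/a_t)] = 409.8 m/s.
Δv₂ = v_c2 − v_a = 313.7 m/s.
Total Δv = Δv₁ + Δv₂ = 803.4 m/s.

Δv_total ≈ 803 m/s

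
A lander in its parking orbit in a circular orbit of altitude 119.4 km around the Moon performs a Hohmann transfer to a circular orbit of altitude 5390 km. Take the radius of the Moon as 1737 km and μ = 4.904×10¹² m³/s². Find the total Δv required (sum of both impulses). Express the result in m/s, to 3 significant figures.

Δv_total ≈ 718 m/s

r₁ = 1737 + 119.4 = 1856.4 km = 1.8564×10⁶ m.
r₂ = 1737 + 5390 = 7127.0 km = 7.1270×10⁶ m.
Transfer ellipse a_t = (r₁ + r₂)/2 = 4.492×10⁶ m.
At r₁: circular v_c1 = √(μ/r₁) = 1625 m/s; transfer-perilune v_p = √[μ(2/r₁ − 1/a_t)] = 2047 m/s.
Δv₁ = v_p − v_c1 = 422.0 m/s.
At r₂: circular v_c2 = √(μ/r₂) = 829.5 m/s; transfer-apolune v_a = √[μ(2/r₂ − 1/a_t)] = 533.3 m/s.
Δv₂ = v_c2 − v_a = 296.2 m/s.
Total Δv = Δv₁ + Δv₂ = 718.2 m/s.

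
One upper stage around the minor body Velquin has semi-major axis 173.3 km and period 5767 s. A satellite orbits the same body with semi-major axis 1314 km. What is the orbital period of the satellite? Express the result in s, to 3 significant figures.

T₂ ≈ 1.20×10⁵ s

Kepler's third law: T² ∝ a³, so T₂ = T₁ (a₂/a₁)^(3/2).
a₂/a₁ = 7.582, (a₂/a₁)^(3/2) = 20.88.
T₂ = 5767 × 20.88 = 1.204×10⁵ s.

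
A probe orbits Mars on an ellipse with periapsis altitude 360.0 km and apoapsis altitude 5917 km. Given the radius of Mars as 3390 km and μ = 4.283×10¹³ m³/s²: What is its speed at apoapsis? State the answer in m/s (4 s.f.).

v ≈ 1626 m/s

r_p = 3390 + 360.0 = 3750.0 km = 3.7500×10⁶ m.
r_a = 3390 + 5917 = 9307.0 km = 9.3070×10⁶ m.
Semi-major axis a = (r_p + r_a)/2 = 6528.5 km = 6.528×10⁶ m.
Vis-viva: v² = μ(2/r − 1/a) = 4.283×10¹³ × (2.149×10⁻⁷ − 1.532×10⁻⁷) = 2.643×10⁶ m²/s².
v = 1626 m/s.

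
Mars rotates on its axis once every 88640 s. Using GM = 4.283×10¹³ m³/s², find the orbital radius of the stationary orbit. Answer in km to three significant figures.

A synchronous orbit has period T, so by Kepler's third law a = (μT²/4π²)^(1/3).
μT²/4π² = 4.283×10¹³ × (8.864×10⁴)² / 39.48 = 8.524×10²¹ m³.
a = 2.043×10⁷ m = 20428 km.

r_sync ≈ 20400 km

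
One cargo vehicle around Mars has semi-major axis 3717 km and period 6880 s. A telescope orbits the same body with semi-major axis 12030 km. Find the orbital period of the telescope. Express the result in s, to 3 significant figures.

T₂ ≈ 40100 s

Kepler's third law: T² ∝ a³, so T₂ = T₁ (a₂/a₁)^(3/2).
a₂/a₁ = 3.236, (a₂/a₁)^(3/2) = 5.823.
T₂ = 6880 × 5.823 = 40060 s.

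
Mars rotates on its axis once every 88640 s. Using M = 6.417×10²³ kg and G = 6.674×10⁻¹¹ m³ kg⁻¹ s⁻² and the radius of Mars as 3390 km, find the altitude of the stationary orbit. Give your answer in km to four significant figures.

μ = GM = 6.674×10⁻¹¹ × 6.417×10²³ = 4.283×10¹³ m³/s².
A synchronous orbit has period T, so by Kepler's third law a = (μT²/4π²)^(1/3).
μT²/4π² = 4.283×10¹³ × (8.864×10⁴)² / 39.48 = 8.524×10²¹ m³.
a = 2.043×10⁷ m = 20427 km.
Altitude h = a − R = 20427 − 3390 = 17037 km.

h_sync ≈ 17040 km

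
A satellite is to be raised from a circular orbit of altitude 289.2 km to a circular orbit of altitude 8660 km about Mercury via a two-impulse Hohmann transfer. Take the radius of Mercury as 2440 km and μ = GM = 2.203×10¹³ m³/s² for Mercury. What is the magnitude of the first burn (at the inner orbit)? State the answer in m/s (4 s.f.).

r₁ = 2440 + 289.2 = 2729.2 km = 2.7292×10⁶ m.
r₂ = 2440 + 8660 = 11100 km = 1.1100×10⁷ m.
Transfer ellipse a_t = (r₁ + r₂)/2 = 6.915×10⁶ m.
At r₁: circular v_c1 = √(μ/r₁) = 2841 m/s; transfer-periherm v_p = √[μ(2/r₁ − 1/a_t)] = 3600 m/s.
Δv₁ = v_p − v_c1 = 758.6 m/s.

Δv ≈ 758.6 m/s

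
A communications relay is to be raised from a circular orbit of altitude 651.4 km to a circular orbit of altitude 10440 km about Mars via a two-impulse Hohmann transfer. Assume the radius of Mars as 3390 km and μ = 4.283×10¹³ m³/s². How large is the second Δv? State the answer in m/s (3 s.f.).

Δv ≈ 576 m/s

r₁ = 3390 + 651.4 = 4041.4 km = 4.0414×10⁶ m.
r₂ = 3390 + 10440 = 13830 km = 1.3830×10⁷ m.
Transfer ellipse a_t = (r₁ + r₂)/2 = 8.936×10⁶ m.
At r₁: circular v_c1 = √(μ/r₁) = 3255 m/s; transfer-periapsis v_p = √[μ(2/r₁ − 1/a_t)] = 4050 m/s.
At r₂: circular v_c2 = √(μ/r₂) = 1760 m/s; transfer-apoapsis v_a = √[μ(2/r₂ − 1/a_t)] = 1183 m/s.
Δv₂ = v_c2 − v_a = 576.3 m/s.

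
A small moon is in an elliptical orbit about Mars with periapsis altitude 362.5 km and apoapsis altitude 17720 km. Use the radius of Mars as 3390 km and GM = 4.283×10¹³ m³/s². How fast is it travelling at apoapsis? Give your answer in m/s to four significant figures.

r_p = 3390 + 362.5 = 3752.5 km = 3.7525×10⁶ m.
r_a = 3390 + 17720 = 21110 km = 2.1110×10⁷ m.
Semi-major axis a = (r_p + r_a)/2 = 12431 km = 1.243×10⁷ m.
Vis-viva: v² = μ(2/r − 1/a) = 4.283×10¹³ × (9.474×10⁻⁸ − 8.044×10⁻⁸) = 6.124×10⁵ m²/s².
v = 782.6 m/s.

v ≈ 782.6 m/s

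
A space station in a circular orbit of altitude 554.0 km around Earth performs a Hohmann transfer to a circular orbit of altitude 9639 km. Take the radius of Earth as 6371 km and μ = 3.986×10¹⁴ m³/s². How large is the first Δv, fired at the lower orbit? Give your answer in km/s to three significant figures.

r₁ = 6371 + 554.0 = 6925.0 km = 6.9250×10⁶ m.
r₂ = 6371 + 9639 = 16010 km = 1.6010×10⁷ m.
Transfer ellipse a_t = (r₁ + r₂)/2 = 1.147×10⁷ m.
At r₁: circular v_c1 = √(μ/r₁) = 7587 m/s; transfer-perigee v_p = √[μ(2/r₁ − 1/a_t)] = 8964 m/s.
Δv₁ = v_p − v_c1 = 1378 m/s.
= 1.378 km/s.

Δv ≈ 1.38 km/s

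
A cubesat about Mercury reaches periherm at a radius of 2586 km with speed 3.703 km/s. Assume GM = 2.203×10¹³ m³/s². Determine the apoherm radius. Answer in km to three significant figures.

apoherm radius ≈ 10700 km

r_p = 2.586×10⁶ m.
Specific energy ε = v²/2 − μ/r = -1.663×10⁶ J/kg, so a = −μ/(2ε) = 6.624×10⁶ m.
The apsides satisfy r_p + r_a = 2a, so the apoherm radius is 2a − r_p = 1.066×10⁷ m = 10662 km.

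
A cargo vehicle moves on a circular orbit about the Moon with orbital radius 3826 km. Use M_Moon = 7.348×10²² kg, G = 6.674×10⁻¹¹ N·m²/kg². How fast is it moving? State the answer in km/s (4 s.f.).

μ = GM = 6.674×10⁻¹¹ × 7.348×10²² = 4.904×10¹² m³/s².
r = 3826 km = 3.826×10⁶ m.
For a circular orbit v = √(μ/r) = √(4.904×10¹² / 3.826×10⁶) = √(1.282×10⁶) = 1132 m/s.
That is 1.132 km/s.

v ≈ 1.132 km/s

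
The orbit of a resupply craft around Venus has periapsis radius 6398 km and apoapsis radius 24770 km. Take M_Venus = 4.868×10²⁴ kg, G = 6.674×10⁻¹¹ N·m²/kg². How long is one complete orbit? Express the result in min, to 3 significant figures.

T ≈ 357 min

μ = GM = 6.674×10⁻¹¹ × 4.868×10²⁴ = 3.249×10¹⁴ m³/s².
Semi-major axis a = (r_p + r_a)/2 = (6398.0 + 24770)/2 = 15584 km = 1.558×10⁷ m.
By Kepler's third law T = 2π√(a³/μ) = 2π × 3.413×10³ = 2.145×10⁴ s.
= 357.4 min.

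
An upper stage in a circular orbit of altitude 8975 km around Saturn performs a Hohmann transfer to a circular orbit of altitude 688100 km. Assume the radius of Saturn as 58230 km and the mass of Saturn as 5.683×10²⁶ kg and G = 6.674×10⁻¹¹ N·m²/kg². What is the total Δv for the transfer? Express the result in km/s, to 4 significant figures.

μ = GM = 6.674×10⁻¹¹ × 5.683×10²⁶ = 3.793×10¹⁶ m³/s².
r₁ = 58230 + 8975 = 67205 km = 6.7205×10⁷ m.
r₂ = 58230 + 688100 = 746330 km = 7.4633×10⁸ m.
Transfer ellipse a_t = (r₁ + r₂)/2 = 4.068×10⁸ m.
At r₁: circular v_c1 = √(μ/r₁) = 23760 m/s; transfer-perikrone v_p = √[μ(2/r₁ − 1/a_t)] = 32180 m/s.
Δv₁ = v_p − v_c1 = 8423 m/s.
At r₂: circular v_c2 = √(μ/r₂) = 7129 m/s; transfer-apokrone v_a = √[μ(2/r₂ − 1/a_t)] = 2898 m/s.
Δv₂ = v_c2 − v_a = 4231 m/s.
Total Δv = Δv₁ + Δv₂ = 12650 m/s = 12.65 km/s.

Δv_total ≈ 12.65 km/s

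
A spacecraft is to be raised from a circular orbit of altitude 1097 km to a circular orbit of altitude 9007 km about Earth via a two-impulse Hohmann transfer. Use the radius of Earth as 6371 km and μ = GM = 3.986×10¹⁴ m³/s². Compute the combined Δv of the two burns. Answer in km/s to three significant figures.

r₁ = 6371 + 1097 = 7468.0 km = 7.4680×10⁶ m.
r₂ = 6371 + 9007 = 15378 km = 1.5378×10⁷ m.
Transfer ellipse a_t = (r₁ + r₂)/2 = 1.142×10⁷ m.
At r₁: circular v_c1 = √(μ/r₁) = 7306 m/s; transfer-perigee v_p = √[μ(2/r₁ − 1/a_t)] = 8477 m/s.
Δv₁ = v_p − v_c1 = 1171 m/s.
At r₂: circular v_c2 = √(μ/r₂) = 5091 m/s; transfer-apogee v_a = √[μ(2/r₂ − 1/a_t)] = 4117 m/s.
Δv₂ = v_c2 − v_a = 974.7 m/s.
Total Δv = Δv₁ + Δv₂ = 2146 m/s = 2.146 km/s.

Δv_total ≈ 2.15 km/s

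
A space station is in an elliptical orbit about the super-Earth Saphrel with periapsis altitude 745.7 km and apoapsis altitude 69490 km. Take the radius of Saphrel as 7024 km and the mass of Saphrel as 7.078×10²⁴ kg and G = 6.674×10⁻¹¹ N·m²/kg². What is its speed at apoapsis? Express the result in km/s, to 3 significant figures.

μ = GM = 6.674×10⁻¹¹ × 7.078×10²⁴ = 4.724×10¹⁴ m³/s².
r_p = 7024 + 745.7 = 7769.7 km = 7.7697×10⁶ m.
r_a = 7024 + 69490 = 76514 km = 7.6514×10⁷ m.
Semi-major axis a = (r_p + r_a)/2 = 42142 km = 4.214×10⁷ m.
Vis-viva: v² = μ(2/r − 1/a) = 4.724×10¹⁴ × (2.614×10⁻⁸ − 2.373×10⁻⁸) = 1.138×10⁶ m²/s².
v = 1067 m/s = 1.067 km/s.

v ≈ 1.07 km/s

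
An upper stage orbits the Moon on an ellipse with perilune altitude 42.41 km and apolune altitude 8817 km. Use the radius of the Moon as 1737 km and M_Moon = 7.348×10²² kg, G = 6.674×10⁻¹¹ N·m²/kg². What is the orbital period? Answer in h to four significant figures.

T ≈ 12.07 h

μ = GM = 6.674×10⁻¹¹ × 7.348×10²² = 4.904×10¹² m³/s².
r_p = 1737 + 42.41 = 1779.4 km = 1.7794×10⁶ m.
r_a = 1737 + 8817 = 10554 km = 1.0554×10⁷ m.
Semi-major axis a = (r_p + r_a)/2 = (1779.4 + 10554)/2 = 6166.7 km = 6.167×10⁶ m.
By Kepler's third law T = 2π√(a³/μ) = 2π × 6.915×10³ = 4.345×10⁴ s.
= 12.07 h.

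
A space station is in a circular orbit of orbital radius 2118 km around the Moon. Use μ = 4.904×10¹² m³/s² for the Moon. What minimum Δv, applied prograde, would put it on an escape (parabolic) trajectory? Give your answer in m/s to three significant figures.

r = 2118 km = 2.118×10⁶ m.
Circular speed v_c = √(μ/r) = 1522 m/s.
Escape speed v_esc = √(2μ/r) = √2 × v_c = 2152 m/s.
Δv = v_esc − v_c = 630.3 m/s.

Δv ≈ 630 m/s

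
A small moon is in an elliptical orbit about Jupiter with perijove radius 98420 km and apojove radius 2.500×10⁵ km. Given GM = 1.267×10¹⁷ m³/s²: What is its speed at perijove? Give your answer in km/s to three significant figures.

v ≈ 43.0 km/s

Semi-major axis a = (r_p + r_a)/2 = 1.7421×10⁵ km = 1.742×10⁸ m.
Vis-viva: v² = μ(2/r − 1/a) = 1.267×10¹⁷ × (2.032×10⁻⁸ − 5.740×10⁻⁹) = 1.847×10⁹ m²/s².
v = 42980 m/s = 42.98 km/s.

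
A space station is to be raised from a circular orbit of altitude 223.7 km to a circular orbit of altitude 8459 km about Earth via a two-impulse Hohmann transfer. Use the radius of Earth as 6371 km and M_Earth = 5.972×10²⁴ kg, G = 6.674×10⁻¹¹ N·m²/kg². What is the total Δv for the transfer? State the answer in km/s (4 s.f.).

Δv_total ≈ 2.490 km/s

μ = GM = 6.674×10⁻¹¹ × 5.972×10²⁴ = 3.986×10¹⁴ m³/s².
r₁ = 6371 + 223.7 = 6594.7 km = 6.5947×10⁶ m.
r₂ = 6371 + 8459 = 14830 km = 1.4830×10⁷ m.
Transfer ellipse a_t = (r₁ + r₂)/2 = 1.071×10⁷ m.
At r₁: circular v_c1 = √(μ/r₁) = 7774 m/s; transfer-perigee v_p = √[μ(2/r₁ − 1/a_t)] = 9147 m/s.
Δv₁ = v_p − v_c1 = 1373 m/s.
At r₂: circular v_c2 = √(μ/r₂) = 5184 m/s; transfer-apogee v_a = √[μ(2/r₂ − 1/a_t)] = 4068 m/s.
Δv₂ = v_c2 − v_a = 1117 m/s.
Total Δv = Δv₁ + Δv₂ = 2490 m/s = 2.490 km/s.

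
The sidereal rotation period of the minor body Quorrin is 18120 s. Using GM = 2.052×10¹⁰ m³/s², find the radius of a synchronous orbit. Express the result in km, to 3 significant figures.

A synchronous orbit has period T, so by Kepler's third law a = (μT²/4π²)^(1/3).
μT²/4π² = 2.052×10¹⁰ × (1.812×10⁴)² / 39.48 = 1.707×10¹⁷ m³.
a = 5.547×10⁵ m = 554.68 km.

r_sync ≈ 555 km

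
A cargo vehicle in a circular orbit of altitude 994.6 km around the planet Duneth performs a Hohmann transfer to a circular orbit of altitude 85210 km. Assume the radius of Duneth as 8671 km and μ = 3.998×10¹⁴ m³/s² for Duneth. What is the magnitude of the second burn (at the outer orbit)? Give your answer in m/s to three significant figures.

Δv ≈ 1170 m/s

r₁ = 8671 + 994.6 = 9665.6 km = 9.6656×10⁶ m.
r₂ = 8671 + 85210 = 93881 km = 9.3881×10⁷ m.
Transfer ellipse a_t = (r₁ + r₂)/2 = 5.177×10⁷ m.
At r₁: circular v_c1 = √(μ/r₁) = 6431 m/s; transfer-periapsis v_p = √[μ(2/r₁ − 1/a_t)] = 8660 m/s.
At r₂: circular v_c2 = √(μ/r₂) = 2064 m/s; transfer-apoapsis v_a = √[μ(2/r₂ − 1/a_t)] = 891.6 m/s.
Δv₂ = v_c2 − v_a = 1172 m/s.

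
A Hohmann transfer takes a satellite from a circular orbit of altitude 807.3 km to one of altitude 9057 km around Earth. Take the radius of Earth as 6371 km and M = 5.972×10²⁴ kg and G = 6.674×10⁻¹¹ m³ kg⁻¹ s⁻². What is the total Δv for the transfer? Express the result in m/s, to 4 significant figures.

μ = GM = 6.674×10⁻¹¹ × 5.972×10²⁴ = 3.986×10¹⁴ m³/s².
r₁ = 6371 + 807.3 = 7178.3 km = 7.1783×10⁶ m.
r₂ = 6371 + 9057 = 15428 km = 1.5428×10⁷ m.
Transfer ellipse a_t = (r₁ + r₂)/2 = 1.130×10⁷ m.
At r₁: circular v_c1 = √(μ/r₁) = 7451 m/s; transfer-perigee v_p = √[μ(2/r₁ − 1/a_t)] = 8706 m/s.
Δv₁ = v_p − v_c1 = 1254 m/s.
At r₂: circular v_c2 = √(μ/r₂) = 5083 m/s; transfer-apogee v_a = √[μ(2/r₂ − 1/a_t)] = 4051 m/s.
Δv₂ = v_c2 − v_a = 1032 m/s.
Total Δv = Δv₁ + Δv₂ = 2286 m/s.

Δv_total ≈ 2286 m/s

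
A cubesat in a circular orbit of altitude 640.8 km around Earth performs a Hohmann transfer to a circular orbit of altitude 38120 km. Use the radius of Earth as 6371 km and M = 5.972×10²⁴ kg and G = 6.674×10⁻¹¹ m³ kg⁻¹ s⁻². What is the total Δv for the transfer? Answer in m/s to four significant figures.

Δv_total ≈ 3802 m/s

μ = GM = 6.674×10⁻¹¹ × 5.972×10²⁴ = 3.986×10¹⁴ m³/s².
r₁ = 6371 + 640.8 = 7011.8 km = 7.0118×10⁶ m.
r₂ = 6371 + 38120 = 44491 km = 4.4491×10⁷ m.
Transfer ellipse a_t = (r₁ + r₂)/2 = 2.575×10⁷ m.
At r₁: circular v_c1 = √(μ/r₁) = 7539 m/s; transfer-perigee v_p = √[μ(2/r₁ − 1/a_t)] = 9910 m/s.
Δv₁ = v_p − v_c1 = 2371 m/s.
At r₂: circular v_c2 = √(μ/r₂) = 2993 m/s; transfer-apogee v_a = √[μ(2/r₂ − 1/a_t)] = 1562 m/s.
Δv₂ = v_c2 − v_a = 1431 m/s.
Total Δv = Δv₁ + Δv₂ = 3802 m/s.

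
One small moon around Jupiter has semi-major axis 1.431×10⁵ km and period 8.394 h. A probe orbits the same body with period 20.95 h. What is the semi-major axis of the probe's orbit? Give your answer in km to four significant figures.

Kepler's third law: a³ ∝ T², so a₂ = a₁ (T₂/T₁)^(2/3).
T₂/T₁ = 2.496, (T₂/T₁)^(2/3) = 1.840.
a₂ = 1.431×10⁵ × 1.840 = 2.633×10⁵ km.

a₂ ≈ 2.633×10⁵ km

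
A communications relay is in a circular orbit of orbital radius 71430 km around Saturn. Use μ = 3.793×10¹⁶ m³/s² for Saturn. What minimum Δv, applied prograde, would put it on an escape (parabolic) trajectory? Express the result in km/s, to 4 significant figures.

r = 71430 km = 7.143×10⁷ m.
Circular speed v_c = √(μ/r) = 23040 m/s.
Escape speed v_esc = √(2μ/r) = √2 × v_c = 32590 m/s.
Δv = v_esc − v_c = 9545 m/s = 9.545 km/s.

Δv ≈ 9.545 km/s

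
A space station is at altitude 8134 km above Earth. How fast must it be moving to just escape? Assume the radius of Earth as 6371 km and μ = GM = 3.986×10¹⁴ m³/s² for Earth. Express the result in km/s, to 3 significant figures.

r = 6371 + 8134 = 14505 km = 1.4505×10⁷ m.
Escape speed v_esc = √(2μ/r) = √(2 × 3.986×10¹⁴ / 1.450×10⁷) = √(5.496×10⁷) = 7414 m/s.
= 7.414 km/s.

v_esc ≈ 7.41 km/s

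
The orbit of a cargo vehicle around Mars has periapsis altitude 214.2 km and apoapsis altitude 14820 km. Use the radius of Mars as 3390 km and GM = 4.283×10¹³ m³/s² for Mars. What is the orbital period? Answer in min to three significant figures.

T ≈ 576 min

r_p = 3390 + 214.2 = 3604.2 km = 3.6042×10⁶ m.
r_a = 3390 + 14820 = 18210 km = 1.8210×10⁷ m.
Semi-major axis a = (r_p + r_a)/2 = (3604.2 + 18210)/2 = 10907 km = 1.091×10⁷ m.
By Kepler's third law T = 2π√(a³/μ) = 2π × 5.504×10³ = 3.458×10⁴ s.
= 576.4 min.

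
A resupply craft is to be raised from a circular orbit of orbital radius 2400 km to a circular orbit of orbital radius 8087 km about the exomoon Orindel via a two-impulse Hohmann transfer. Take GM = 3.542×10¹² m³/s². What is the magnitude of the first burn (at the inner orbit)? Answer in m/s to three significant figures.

Δv ≈ 294 m/s

r₁ = 2400 km = 2.400×10⁶ m.
r₂ = 8087 km = 8.087×10⁶ m.
Transfer ellipse a_t = (r₁ + r₂)/2 = 5.244×10⁶ m.
At r₁: circular v_c1 = √(μ/r₁) = 1215 m/s; transfer-periapsis v_p = √[μ(2/r₁ − 1/a_t)] = 1509 m/s.
Δv₁ = v_p − v_c1 = 293.9 m/s.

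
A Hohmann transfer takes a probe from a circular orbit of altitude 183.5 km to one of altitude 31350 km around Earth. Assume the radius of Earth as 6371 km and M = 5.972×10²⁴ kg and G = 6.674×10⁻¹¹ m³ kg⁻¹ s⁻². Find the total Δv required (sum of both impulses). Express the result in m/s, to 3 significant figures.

μ = GM = 6.674×10⁻¹¹ × 5.972×10²⁴ = 3.986×10¹⁴ m³/s².
r₁ = 6371 + 183.5 = 6554.5 km = 6.5545×10⁶ m.
r₂ = 6371 + 31350 = 37721 km = 3.7721×10⁷ m.
Transfer ellipse a_t = (r₁ + r₂)/2 = 2.214×10⁷ m.
At r₁: circular v_c1 = √(μ/r₁) = 7798 m/s; transfer-perigee v_p = √[μ(2/r₁ − 1/a_t)] = 10180 m/s.
Δv₁ = v_p − v_c1 = 2381 m/s.
At r₂: circular v_c2 = √(μ/r₂) = 3251 m/s; transfer-apogee v_a = √[μ(2/r₂ − 1/a_t)] = 1769 m/s.
Δv₂ = v_c2 − v_a = 1482 m/s.
Total Δv = Δv₁ + Δv₂ = 3863 m/s.

Δv_total ≈ 3860 m/s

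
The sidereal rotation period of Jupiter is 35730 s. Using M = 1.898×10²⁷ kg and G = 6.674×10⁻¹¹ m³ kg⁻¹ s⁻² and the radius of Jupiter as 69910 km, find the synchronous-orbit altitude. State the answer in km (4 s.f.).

h_sync ≈ 90090 km

μ = GM = 6.674×10⁻¹¹ × 1.898×10²⁷ = 1.267×10¹⁷ m³/s².
A synchronous orbit has period T, so by Kepler's third law a = (μT²/4π²)^(1/3).
μT²/4π² = 1.267×10¹⁷ × (3.573×10⁴)² / 39.48 = 4.096×10²⁴ m³.
a = 1.600×10⁸ m = 1.6000×10⁵ km.
Altitude h = a − R = 1.6000×10⁵ − 69910 = 90094 km.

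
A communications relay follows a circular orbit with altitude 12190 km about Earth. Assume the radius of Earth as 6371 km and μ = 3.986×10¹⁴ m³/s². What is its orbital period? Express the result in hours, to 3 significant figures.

T ≈ 6.99 hours

r = 6371 + 12190 = 18561 km = 1.8561×10⁷ m.
Kepler's third law: T = 2π√(r³/μ) = 2π√((1.856×10⁷)³ / 3.986×10¹⁴).
r³/μ = 1.604×10⁷ s², so T = 2π × 4.005×10³ = 2.517×10⁴ s.
Converting: 2.517×10⁴ s ÷ 3600 = 6.991 hours.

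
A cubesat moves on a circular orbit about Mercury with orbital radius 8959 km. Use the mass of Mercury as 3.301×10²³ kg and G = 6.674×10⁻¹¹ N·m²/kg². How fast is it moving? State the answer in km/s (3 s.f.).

μ = GM = 6.674×10⁻¹¹ × 3.301×10²³ = 2.203×10¹³ m³/s².
r = 8959 km = 8.959×10⁶ m.
For a circular orbit v = √(μ/r) = √(2.203×10¹³ / 8.959×10⁶) = √(2.459×10⁶) = 1568 m/s.
That is 1.568 km/s.

v ≈ 1.57 km/s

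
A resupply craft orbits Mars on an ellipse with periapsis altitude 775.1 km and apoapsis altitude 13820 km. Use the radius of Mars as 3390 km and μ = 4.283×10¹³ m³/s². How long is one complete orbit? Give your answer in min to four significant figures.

T ≈ 559.1 min

r_p = 3390 + 775.1 = 4165.1 km = 4.1651×10⁶ m.
r_a = 3390 + 13820 = 17210 km = 1.7210×10⁷ m.
Semi-major axis a = (r_p + r_a)/2 = (4165.1 + 17210)/2 = 10688 km = 1.069×10⁷ m.
By Kepler's third law T = 2π√(a³/μ) = 2π × 5.339×10³ = 3.354×10⁴ s.
= 559.1 min.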